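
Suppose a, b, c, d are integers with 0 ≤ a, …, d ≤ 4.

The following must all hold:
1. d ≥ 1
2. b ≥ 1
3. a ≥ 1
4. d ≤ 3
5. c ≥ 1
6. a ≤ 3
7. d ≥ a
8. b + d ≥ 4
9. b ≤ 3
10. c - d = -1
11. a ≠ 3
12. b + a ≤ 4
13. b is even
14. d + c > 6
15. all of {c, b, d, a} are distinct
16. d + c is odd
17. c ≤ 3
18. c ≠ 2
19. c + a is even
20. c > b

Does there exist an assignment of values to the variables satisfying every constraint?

Unsatisfiable

Constraints 1, 2, 3, 4, 5, 6, 9, and 17 confine each of c, b, d, a to the 3 values {1, …, 3}.
Constraint 15 requires all 4 of them to be distinct, but only 3 values are available — impossible by the pigeonhole principle.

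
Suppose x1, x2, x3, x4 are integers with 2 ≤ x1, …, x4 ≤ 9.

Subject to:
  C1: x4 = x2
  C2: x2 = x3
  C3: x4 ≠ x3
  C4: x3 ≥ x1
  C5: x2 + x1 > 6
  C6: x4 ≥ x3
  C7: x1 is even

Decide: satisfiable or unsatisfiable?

Unsatisfiable

From constraints 1 and 2, x4 = x2 = x3, so x4 = x3. But constraint 3 says x4 ≠ x3. Contradiction.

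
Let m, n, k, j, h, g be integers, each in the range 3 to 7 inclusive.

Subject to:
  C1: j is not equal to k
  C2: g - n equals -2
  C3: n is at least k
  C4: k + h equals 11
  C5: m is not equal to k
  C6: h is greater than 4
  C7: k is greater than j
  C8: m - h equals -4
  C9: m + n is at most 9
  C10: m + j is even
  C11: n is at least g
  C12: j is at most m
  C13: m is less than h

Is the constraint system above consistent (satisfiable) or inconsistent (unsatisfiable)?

Setting (m, n, k, j, h, g) = (3, 5, 4, 3, 7, 3) satisfies everything: constraint 2: g - n = -2; constraint 4: k + h = 11; constraint 8: m - h = -4, and the others follow.

Satisfiable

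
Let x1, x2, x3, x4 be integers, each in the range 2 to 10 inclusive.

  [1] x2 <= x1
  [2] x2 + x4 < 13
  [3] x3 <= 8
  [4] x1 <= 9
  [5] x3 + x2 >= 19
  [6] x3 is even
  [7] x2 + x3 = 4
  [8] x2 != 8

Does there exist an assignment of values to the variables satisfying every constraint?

From constraint 3: x3 ≤ 8. From constraints 1 and 4: x2 ≤ x1 ≤ 9. Hence x3 + x2 ≤ 17. But constraint 5 requires x3 + x2 ≥ 19, and 19 > 17. Contradiction.

Unsatisfiable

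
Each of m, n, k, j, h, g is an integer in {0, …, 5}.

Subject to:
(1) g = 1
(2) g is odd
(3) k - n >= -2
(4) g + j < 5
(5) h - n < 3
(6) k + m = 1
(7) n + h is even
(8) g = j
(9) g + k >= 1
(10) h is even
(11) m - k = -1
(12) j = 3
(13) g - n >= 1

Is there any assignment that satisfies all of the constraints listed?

Constraint 1 fixes g = 1 and constraint 12 fixes j = 3, but constraint 8 requires g = j. Since 1 ≠ 3, contradiction.

Unsatisfiable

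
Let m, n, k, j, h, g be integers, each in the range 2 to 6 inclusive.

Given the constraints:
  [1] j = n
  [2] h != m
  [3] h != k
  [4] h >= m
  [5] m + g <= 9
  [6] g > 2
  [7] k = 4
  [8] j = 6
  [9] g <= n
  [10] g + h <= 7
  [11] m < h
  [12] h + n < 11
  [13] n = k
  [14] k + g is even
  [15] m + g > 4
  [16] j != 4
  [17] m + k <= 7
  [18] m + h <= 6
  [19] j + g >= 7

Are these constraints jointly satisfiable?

Unsatisfiable

Constraint 8 fixes j = 6 and constraint 7 fixes k = 4. Constraints 1 and 13 give j = n = k, so j = k. But 6 ≠ 4 — contradiction.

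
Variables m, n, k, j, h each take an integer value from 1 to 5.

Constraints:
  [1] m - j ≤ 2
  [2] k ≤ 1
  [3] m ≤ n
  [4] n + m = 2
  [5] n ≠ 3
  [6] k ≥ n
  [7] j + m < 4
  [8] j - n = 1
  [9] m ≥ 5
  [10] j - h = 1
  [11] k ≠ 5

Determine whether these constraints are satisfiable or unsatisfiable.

Unsatisfiable

From constraints 3 and 9: n ≥ m and m ≥ 5, so n ≥ 5. From constraints 2 and 6: n ≤ k and k ≤ 1, so n ≤ 1. But 1 < 5, so no value of n works.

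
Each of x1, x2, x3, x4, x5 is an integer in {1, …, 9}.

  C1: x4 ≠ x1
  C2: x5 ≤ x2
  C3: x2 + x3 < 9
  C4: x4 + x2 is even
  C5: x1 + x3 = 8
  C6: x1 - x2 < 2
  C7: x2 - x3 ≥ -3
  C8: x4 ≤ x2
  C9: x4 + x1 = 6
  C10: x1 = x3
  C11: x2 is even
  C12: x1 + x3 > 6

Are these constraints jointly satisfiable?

Satisfiable

Setting (x1, x2, x3, x4, x5) = (4, 4, 4, 2, 1) satisfies everything: constraint 3: x2 + x3 = 8; constraint 5: x1 + x3 = 8; constraint 6: x1 - x2 = 0, and the others follow.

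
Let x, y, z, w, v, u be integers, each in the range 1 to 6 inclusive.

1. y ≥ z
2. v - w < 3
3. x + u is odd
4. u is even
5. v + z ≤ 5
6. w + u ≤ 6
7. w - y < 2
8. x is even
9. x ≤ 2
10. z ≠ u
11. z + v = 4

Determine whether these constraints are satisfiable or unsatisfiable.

Unsatisfiable

Constraint 8 makes x even and constraint 4 makes u even, so x + u must be even. Constraint 3 says x + u is odd — contradiction.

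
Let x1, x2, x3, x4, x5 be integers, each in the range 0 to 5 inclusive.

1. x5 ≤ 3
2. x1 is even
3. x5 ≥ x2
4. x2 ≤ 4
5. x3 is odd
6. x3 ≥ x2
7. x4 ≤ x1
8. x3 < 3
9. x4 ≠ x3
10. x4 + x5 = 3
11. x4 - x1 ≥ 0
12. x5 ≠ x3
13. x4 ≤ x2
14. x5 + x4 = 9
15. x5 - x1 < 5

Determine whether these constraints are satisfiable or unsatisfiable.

Unsatisfiable

From constraint 1: x5 ≤ 3. From constraints 4 and 13: x4 ≤ x2 ≤ 4. Hence x5 + x4 ≤ 7. But constraint 14 requires x5 + x4 = 9, and 9 > 7. Contradiction.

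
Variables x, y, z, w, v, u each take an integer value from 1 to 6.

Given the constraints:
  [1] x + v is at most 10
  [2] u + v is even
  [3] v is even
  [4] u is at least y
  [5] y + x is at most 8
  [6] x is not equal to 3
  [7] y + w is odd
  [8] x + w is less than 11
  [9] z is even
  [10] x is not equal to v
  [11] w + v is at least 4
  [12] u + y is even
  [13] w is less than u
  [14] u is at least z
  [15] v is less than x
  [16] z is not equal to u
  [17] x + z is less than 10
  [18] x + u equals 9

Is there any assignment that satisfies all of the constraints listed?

Take x = 5, y = 2, z = 2, w = 3, v = 4, u = 4. Then constraint 1: x + v = 9; constraint 5: y + x = 7, and every other listed constraint is also met.

Satisfiable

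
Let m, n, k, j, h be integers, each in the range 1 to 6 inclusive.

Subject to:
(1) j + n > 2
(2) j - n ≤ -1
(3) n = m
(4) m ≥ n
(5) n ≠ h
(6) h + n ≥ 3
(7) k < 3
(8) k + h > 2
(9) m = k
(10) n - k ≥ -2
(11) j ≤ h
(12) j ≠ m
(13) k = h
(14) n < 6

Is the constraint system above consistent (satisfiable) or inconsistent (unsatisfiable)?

From constraints 3, 9, and 13, n = m = k = h, so n = h. But constraint 5 says n ≠ h. Contradiction.

Unsatisfiable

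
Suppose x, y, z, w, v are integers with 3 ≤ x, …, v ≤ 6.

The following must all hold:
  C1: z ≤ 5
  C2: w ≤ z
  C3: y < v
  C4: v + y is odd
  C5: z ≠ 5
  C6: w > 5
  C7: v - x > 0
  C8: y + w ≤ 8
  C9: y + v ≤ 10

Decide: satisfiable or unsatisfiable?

Unsatisfiable

From constraint 6: w ≥ 6. From constraints 1 and 2: w ≤ z and z ≤ 5, so w ≤ 5. But 5 < 6, so no value of w works.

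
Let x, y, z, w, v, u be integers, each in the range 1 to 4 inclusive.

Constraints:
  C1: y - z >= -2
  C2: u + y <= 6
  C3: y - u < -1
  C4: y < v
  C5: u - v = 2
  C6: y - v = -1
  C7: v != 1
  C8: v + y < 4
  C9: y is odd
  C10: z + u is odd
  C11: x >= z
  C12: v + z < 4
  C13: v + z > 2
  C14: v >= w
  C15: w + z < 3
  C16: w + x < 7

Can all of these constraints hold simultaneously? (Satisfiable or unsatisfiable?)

The assignment x = 4, y = 1, z = 1, w = 1, v = 2, u = 4 works:
  constraint 1 holds since y - z = 0.
  constraint 2 holds since u + y = 5.
The rest check out directly.

Satisfiable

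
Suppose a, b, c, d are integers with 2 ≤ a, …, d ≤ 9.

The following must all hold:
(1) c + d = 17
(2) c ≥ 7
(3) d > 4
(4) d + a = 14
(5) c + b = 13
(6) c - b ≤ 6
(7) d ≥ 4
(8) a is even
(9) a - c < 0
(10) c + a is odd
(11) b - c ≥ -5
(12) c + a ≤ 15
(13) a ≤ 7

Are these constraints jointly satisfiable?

The assignment a = 6, b = 4, c = 9, d = 8 works:
  constraint 1 holds since c + d = 17.
  constraint 4 holds since d + a = 14.
The rest check out directly.

Satisfiable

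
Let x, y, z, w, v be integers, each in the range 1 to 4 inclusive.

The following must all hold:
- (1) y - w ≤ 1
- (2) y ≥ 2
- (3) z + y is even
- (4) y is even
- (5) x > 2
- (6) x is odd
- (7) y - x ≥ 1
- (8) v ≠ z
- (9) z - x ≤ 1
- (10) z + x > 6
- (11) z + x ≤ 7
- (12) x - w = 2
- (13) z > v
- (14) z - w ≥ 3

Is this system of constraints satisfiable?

Constraints 1, 7, 9, and 14 give w − y ≥ -1, y − x ≥ 1, x − z ≥ -1, z − w ≥ 3.
Adding all 4 inequalities: the left sides telescope to 0, and the right sides sum to (-1) + 1 + (-1) + 3 = 2. So 0 ≥ 2, which is false.

Unsatisfiable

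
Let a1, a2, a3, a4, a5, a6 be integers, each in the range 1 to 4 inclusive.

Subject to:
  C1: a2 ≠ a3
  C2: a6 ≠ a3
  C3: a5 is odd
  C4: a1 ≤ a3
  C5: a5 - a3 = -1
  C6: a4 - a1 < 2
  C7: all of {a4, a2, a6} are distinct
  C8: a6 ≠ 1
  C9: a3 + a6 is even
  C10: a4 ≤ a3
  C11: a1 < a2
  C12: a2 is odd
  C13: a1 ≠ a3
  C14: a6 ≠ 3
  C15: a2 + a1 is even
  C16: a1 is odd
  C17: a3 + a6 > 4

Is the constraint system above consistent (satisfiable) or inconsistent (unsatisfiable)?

Satisfiable

Try a1 = 1, a2 = 3, a3 = 4, a4 = 1, a5 = 3, a6 = 2.
Check constraint 5: a5 - a3 = -1; constraint 6: a4 - a1 = 0. The remaining constraints are straightforward to verify.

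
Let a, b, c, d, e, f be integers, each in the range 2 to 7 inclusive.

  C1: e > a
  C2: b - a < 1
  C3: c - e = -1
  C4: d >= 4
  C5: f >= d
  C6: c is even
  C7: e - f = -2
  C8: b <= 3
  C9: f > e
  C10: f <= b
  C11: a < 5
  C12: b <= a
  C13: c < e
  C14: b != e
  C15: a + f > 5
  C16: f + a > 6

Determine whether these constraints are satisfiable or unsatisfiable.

Unsatisfiable

From constraints 4 and 5: f ≥ d and d ≥ 4, so f ≥ 4. From constraints 8 and 10: f ≤ b and b ≤ 3, so f ≤ 3. But 3 < 4, so no value of f works.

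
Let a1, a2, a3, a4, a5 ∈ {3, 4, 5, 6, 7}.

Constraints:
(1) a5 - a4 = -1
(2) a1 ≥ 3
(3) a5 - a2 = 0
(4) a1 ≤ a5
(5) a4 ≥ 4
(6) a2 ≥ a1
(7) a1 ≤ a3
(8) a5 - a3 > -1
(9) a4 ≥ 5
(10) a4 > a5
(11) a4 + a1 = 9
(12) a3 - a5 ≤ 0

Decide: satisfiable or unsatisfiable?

The assignment a1 = 4, a2 = 4, a3 = 4, a4 = 5, a5 = 4 works:
  constraint 1 holds since a5 - a4 = -1.
  constraint 3 holds since a5 - a2 = 0.
The rest check out directly.

Satisfiable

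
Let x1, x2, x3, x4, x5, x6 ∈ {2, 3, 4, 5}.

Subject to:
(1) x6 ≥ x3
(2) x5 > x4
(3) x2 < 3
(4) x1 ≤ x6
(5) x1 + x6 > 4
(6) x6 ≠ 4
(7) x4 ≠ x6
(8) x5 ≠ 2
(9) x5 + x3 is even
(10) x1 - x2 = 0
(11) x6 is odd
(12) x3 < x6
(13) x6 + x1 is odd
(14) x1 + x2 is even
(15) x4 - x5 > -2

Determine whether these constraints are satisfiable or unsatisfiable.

Try x1 = 2, x2 = 2, x3 = 3, x4 = 2, x5 = 3, x6 = 5.
Check constraint 5: x1 + x6 = 7; constraint 10: x1 - x2 = 0; constraint 15: x4 - x5 = -1. The remaining constraints are straightforward to verify.

Satisfiable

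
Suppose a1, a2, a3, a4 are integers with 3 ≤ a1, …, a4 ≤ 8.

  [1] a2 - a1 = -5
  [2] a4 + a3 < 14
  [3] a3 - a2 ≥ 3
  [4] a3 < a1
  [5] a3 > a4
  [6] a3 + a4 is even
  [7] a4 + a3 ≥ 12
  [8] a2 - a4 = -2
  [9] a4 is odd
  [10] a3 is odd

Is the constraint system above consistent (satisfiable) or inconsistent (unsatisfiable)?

Setting (a1, a2, a3, a4) = (8, 3, 7, 5) satisfies everything: constraint 1: a2 - a1 = -5; constraint 2: a4 + a3 = 12; constraint 3: a3 - a2 = 4, and the others follow.

Satisfiable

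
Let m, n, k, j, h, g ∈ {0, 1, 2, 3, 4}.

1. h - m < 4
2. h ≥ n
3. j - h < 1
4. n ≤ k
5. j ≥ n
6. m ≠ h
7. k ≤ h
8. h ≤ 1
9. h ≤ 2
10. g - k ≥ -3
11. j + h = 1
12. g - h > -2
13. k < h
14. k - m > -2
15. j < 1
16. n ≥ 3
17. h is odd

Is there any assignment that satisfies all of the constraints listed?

From constraints 4 and 16: k ≥ n and n ≥ 3, so k ≥ 3. From constraints 7 and 9: k ≤ h and h ≤ 2, so k ≤ 2. But 2 < 3, so no value of k works.

Unsatisfiable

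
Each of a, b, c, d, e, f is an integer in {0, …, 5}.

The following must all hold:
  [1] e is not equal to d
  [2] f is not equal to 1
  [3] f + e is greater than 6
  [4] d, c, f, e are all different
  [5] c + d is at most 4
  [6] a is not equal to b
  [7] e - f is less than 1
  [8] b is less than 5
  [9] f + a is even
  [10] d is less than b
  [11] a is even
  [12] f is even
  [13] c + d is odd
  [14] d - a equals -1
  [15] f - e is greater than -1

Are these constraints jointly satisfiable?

Satisfiable

The assignment a = 2, b = 4, c = 0, d = 1, e = 3, f = 4 works:
  constraint 3 holds since f + e = 7.
  constraint 5 holds since c + d = 1.
The rest check out directly.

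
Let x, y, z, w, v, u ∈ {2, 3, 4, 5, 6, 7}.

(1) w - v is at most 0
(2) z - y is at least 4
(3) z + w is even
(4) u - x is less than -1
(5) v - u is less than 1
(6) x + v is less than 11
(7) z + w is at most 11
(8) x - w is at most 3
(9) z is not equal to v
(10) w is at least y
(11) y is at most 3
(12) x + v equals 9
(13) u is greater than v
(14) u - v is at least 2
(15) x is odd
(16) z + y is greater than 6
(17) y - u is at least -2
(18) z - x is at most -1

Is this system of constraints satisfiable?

Constraints 1, 2, 8, 14, 17, and 18 give z − y ≥ 4, y − u ≥ -2, u − v ≥ 2, v − w ≥ 0, w − x ≥ -3, x − z ≥ 1.
Adding all 6 inequalities: the left sides telescope to 0, and the right sides sum to 4 + (-2) + 2 + 0 + (-3) + 1 = 2. So 0 ≥ 2, which is false.

Unsatisfiable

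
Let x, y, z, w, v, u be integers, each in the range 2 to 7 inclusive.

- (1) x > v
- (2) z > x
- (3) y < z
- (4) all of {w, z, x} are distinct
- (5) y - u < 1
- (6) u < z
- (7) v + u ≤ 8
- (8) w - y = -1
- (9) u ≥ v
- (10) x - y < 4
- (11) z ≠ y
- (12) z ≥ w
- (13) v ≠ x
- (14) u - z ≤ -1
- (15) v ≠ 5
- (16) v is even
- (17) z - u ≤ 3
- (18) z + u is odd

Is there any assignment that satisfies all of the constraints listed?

Take x = 4, y = 3, z = 6, w = 2, v = 2, u = 5. Then constraint 5: y - u = -2; constraint 7: v + u = 7, and every other listed constraint is also met.

Satisfiable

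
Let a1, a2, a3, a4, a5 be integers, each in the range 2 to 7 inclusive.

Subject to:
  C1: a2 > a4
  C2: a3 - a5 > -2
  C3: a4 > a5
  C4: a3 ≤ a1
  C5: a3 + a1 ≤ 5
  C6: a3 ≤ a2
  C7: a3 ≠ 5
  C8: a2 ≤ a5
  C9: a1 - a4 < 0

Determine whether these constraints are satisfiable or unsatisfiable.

Unsatisfiable

Constraints 1, 3, and 8 give a5 < a4, a4 < a2, a2 ≤ a5. Chaining: a5 < a4 < a2 ≤ a5, which forces a5 < a5 — impossible.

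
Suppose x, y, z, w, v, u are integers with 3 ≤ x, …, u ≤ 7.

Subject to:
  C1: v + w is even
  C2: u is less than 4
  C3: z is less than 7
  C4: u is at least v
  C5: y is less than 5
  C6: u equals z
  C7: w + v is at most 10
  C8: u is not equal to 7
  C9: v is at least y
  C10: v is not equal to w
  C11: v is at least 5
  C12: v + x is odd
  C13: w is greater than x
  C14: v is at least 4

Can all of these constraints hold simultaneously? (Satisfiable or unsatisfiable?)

From constraints 4 and 11: u ≥ v and v ≥ 5, so u ≥ 5. From constraint 2: u ≤ 3. But 3 < 5, so no value of u works.

Unsatisfiable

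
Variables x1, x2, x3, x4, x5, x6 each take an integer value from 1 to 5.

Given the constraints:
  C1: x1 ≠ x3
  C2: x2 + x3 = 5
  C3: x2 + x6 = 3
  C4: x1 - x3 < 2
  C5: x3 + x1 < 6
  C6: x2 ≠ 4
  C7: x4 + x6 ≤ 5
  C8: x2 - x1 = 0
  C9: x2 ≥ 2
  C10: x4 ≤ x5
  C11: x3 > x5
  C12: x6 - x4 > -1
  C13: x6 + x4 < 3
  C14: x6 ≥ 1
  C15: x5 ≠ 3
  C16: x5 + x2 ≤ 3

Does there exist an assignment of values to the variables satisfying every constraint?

Setting (x1, x2, x3, x4, x5, x6) = (2, 2, 3, 1, 1, 1) satisfies everything: constraint 2: x2 + x3 = 5; constraint 3: x2 + x6 = 3; constraint 4: x1 - x3 = -1, and the others follow.

Satisfiable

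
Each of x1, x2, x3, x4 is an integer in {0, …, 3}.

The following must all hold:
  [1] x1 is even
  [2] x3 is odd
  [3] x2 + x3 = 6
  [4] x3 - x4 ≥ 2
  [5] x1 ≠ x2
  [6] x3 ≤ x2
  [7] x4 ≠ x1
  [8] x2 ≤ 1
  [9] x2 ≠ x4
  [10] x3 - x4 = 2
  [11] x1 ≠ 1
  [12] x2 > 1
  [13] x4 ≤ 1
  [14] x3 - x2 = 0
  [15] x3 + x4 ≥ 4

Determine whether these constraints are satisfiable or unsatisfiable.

From constraints 6 and 8: x3 ≤ x2 ≤ 1. From constraint 13: x4 ≤ 1. Hence x3 + x4 ≤ 2. But constraint 15 requires x3 + x4 ≥ 4, and 4 > 2. Contradiction.

Unsatisfiable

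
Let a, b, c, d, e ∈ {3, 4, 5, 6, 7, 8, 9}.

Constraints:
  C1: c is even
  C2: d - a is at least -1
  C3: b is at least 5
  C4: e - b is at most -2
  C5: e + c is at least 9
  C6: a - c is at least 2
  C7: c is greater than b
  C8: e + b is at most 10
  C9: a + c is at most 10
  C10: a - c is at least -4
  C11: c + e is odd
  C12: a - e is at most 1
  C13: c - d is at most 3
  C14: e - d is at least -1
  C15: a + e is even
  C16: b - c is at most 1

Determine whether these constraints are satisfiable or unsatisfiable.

Unsatisfiable

Constraints 2, 4, 6, 14, and 16 give e − d ≥ -1, d − a ≥ -1, a − c ≥ 2, c − b ≥ -1, b − e ≥ 2.
Adding all 5 inequalities: the left sides telescope to 0, and the right sides sum to (-1) + (-1) + 2 + (-1) + 2 = 1. So 0 ≥ 1, which is false.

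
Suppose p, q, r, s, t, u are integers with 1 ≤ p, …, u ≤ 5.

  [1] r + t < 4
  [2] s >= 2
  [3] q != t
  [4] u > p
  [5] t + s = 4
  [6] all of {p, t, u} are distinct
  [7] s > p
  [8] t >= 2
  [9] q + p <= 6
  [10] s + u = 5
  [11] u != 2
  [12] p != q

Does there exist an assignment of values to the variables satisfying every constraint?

Take p = 1, q = 4, r = 1, s = 2, t = 2, u = 3. Then constraint 1: r + t = 3; constraint 5: t + s = 4, and every other listed constraint is also met.

Satisfiable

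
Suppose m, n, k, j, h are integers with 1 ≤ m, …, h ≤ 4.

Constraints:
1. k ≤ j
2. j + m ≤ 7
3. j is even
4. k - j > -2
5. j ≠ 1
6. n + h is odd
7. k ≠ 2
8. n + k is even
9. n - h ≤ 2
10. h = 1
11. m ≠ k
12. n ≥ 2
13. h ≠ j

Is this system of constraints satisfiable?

Take m = 1, n = 2, k = 4, j = 4, h = 1. Then constraint 2: j + m = 5; constraint 4: k - j = 0; constraint 9: n - h = 1, and every other listed constraint is also met.

Satisfiable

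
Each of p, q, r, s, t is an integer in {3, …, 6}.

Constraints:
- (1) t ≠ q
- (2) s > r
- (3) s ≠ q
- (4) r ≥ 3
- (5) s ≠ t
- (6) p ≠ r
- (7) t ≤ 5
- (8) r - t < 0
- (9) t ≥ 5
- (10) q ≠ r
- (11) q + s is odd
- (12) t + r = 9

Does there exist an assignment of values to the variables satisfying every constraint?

Satisfiable

Take p = 5, q = 3, r = 4, s = 6, t = 5. Then constraint 8: r - t = -1; constraint 11: q + s = 9 is odd; constraint 12: t + r = 9, and every other listed constraint is also met.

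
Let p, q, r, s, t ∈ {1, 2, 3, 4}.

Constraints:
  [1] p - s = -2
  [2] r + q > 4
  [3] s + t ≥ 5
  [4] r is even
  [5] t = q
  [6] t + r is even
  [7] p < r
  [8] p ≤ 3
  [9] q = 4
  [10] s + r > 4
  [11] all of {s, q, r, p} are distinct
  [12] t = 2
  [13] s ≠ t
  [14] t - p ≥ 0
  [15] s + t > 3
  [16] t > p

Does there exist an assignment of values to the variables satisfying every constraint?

Unsatisfiable

Constraint 12 fixes t = 2 and constraint 9 fixes q = 4, but constraint 5 requires t = q. Since 2 ≠ 4, contradiction.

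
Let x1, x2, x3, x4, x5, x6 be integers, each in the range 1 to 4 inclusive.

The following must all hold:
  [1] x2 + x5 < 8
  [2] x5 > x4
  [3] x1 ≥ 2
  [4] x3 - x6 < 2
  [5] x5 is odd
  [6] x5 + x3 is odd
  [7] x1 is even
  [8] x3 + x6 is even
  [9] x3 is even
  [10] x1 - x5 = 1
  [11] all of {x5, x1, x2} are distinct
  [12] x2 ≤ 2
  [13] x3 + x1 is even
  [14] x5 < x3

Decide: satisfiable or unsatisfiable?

The assignment x1 = 4, x2 = 2, x3 = 4, x4 = 1, x5 = 3, x6 = 4 works:
  constraint 1 holds since x2 + x5 = 5.
  constraint 4 holds since x3 - x6 = 0.
  constraint 10 holds since x1 - x5 = 1.
The rest check out directly.

Satisfiable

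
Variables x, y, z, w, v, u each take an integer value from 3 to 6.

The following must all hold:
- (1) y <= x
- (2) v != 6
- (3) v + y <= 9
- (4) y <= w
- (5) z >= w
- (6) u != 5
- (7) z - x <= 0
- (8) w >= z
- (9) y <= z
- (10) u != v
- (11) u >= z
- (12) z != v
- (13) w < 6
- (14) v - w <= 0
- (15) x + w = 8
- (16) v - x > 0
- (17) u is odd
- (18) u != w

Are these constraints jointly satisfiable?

Unsatisfiable

Constraints 5, 7, 14, and 16 give x < v, v ≤ w, w ≤ z, z ≤ x. Chaining: x < v ≤ w ≤ z ≤ x, which forces x < x — impossible.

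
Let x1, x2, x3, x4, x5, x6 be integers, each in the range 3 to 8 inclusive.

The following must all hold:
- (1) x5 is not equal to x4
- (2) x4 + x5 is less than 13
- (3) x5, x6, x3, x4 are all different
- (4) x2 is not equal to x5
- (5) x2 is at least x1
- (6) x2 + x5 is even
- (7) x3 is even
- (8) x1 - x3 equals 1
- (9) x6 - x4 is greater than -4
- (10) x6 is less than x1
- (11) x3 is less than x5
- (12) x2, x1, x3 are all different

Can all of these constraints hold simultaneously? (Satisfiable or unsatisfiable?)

Take x1 = 5, x2 = 8, x3 = 4, x4 = 5, x5 = 6, x6 = 3. Then constraint 2: x4 + x5 = 11; constraint 8: x1 - x3 = 1; constraint 9: x6 - x4 = -2, and every other listed constraint is also met.

Satisfiable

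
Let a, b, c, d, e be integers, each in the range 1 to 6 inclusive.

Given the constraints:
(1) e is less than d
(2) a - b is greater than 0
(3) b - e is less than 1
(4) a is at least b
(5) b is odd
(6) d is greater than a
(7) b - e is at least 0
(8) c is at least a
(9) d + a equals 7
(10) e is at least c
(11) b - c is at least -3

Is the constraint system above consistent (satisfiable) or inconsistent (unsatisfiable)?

Unsatisfiable

Constraints 2, 7, 8, and 10 give c ≤ e, e ≤ b, b < a, a ≤ c. Chaining: c ≤ e ≤ b < a ≤ c, which forces c < c — impossible.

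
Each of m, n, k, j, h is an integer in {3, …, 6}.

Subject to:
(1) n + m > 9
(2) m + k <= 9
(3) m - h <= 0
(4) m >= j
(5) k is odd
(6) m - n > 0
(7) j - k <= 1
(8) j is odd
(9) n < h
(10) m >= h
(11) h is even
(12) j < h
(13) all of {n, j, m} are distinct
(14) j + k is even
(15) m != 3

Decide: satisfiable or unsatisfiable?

Satisfiable

The assignment m = 6, n = 4, k = 3, j = 3, h = 6 works:
  constraint 1 holds since n + m = 10.
  constraint 2 holds since m + k = 9.
The rest check out directly.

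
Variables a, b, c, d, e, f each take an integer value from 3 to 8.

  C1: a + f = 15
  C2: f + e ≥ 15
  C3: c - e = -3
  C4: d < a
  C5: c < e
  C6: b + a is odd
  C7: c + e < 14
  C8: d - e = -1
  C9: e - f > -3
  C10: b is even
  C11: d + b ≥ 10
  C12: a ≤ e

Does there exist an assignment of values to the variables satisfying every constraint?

Take a = 7, b = 6, c = 4, d = 6, e = 7, f = 8. Then constraint 1: a + f = 15; constraint 2: f + e = 15, and every other listed constraint is also met.

Satisfiable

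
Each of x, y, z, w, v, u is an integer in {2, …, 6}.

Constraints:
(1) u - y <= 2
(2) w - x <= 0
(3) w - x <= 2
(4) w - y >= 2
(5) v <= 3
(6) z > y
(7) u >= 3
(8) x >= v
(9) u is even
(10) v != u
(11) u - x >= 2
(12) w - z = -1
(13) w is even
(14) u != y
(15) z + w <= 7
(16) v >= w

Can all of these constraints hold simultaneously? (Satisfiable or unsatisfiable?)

Constraints 1, 2, 4, and 11 give u − x ≥ 2, x − w ≥ 0, w − y ≥ 2, y − u ≥ -2.
Adding all 4 inequalities: the left sides telescope to 0, and the right sides sum to 2 + 0 + 2 + (-2) = 2. So 0 ≥ 2, which is false.

Unsatisfiable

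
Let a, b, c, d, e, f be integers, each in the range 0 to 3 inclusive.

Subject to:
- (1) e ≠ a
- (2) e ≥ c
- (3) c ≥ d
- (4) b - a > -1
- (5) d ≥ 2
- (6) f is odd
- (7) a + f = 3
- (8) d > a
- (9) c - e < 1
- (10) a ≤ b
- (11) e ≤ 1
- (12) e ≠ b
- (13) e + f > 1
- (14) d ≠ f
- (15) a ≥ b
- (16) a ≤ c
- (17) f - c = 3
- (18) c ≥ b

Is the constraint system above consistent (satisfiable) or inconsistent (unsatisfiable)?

From constraints 3 and 5: c ≥ d and d ≥ 2, so c ≥ 2. From constraints 2 and 11: c ≤ e and e ≤ 1, so c ≤ 1. But 1 < 2, so no value of c works.

Unsatisfiable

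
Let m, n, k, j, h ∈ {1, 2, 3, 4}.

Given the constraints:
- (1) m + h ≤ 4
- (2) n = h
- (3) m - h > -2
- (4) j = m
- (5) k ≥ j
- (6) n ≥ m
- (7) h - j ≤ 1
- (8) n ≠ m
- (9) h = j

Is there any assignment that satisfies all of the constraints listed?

From constraints 2, 4, and 9, n = h = j = m, so n = m. But constraint 8 says n ≠ m. Contradiction.

Unsatisfiable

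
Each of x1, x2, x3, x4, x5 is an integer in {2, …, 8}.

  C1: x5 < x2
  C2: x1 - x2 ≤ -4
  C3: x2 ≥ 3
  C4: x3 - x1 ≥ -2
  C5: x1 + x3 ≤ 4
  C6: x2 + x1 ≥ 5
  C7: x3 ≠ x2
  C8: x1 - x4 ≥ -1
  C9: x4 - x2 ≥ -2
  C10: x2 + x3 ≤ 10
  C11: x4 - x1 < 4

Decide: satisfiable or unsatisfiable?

Unsatisfiable

Constraints 2, 8, and 9 give x2 − x1 ≥ 4, x1 − x4 ≥ -1, x4 − x2 ≥ -2.
Adding all 3 inequalities: the left sides telescope to 0, and the right sides sum to 4 + (-1) + (-2) = 1. So 0 ≥ 1, which is false.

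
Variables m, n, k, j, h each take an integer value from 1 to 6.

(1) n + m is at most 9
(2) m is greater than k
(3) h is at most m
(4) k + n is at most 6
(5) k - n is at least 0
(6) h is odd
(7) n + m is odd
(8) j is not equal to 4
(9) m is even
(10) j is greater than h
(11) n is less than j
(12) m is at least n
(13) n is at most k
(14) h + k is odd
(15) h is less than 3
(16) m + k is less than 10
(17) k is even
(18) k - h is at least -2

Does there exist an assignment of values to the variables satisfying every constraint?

Satisfiable

Take m = 6, n = 1, k = 2, j = 2, h = 1. Then constraint 1: n + m = 7; constraint 4: k + n = 3, and every other listed constraint is also met.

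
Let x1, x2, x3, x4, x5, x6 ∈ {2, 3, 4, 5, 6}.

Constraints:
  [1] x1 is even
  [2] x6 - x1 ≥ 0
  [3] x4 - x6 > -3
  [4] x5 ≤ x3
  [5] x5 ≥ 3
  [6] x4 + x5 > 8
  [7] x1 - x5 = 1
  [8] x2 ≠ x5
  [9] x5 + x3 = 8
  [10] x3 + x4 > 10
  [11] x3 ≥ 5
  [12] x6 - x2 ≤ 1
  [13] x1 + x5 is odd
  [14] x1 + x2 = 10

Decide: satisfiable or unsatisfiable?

Setting (x1, x2, x3, x4, x5, x6) = (4, 6, 5, 6, 3, 6) satisfies everything: constraint 2: x6 - x1 = 2; constraint 3: x4 - x6 = 0; constraint 6: x4 + x5 = 9, and the others follow.

Satisfiable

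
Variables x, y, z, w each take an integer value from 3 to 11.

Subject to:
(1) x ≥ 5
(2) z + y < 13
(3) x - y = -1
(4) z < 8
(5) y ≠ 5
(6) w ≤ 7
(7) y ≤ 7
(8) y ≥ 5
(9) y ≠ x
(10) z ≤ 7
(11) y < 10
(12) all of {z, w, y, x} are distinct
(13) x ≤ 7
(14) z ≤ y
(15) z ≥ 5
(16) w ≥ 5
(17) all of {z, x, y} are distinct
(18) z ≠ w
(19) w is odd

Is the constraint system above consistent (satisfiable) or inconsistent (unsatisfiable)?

Unsatisfiable

Constraints 1, 6, 7, 8, 10, 13, 15, and 16 confine each of z, w, y, x to the 3 values {5, …, 7}.
Constraint 12 requires all 4 of them to be distinct, but only 3 values are available — impossible by the pigeonhole principle.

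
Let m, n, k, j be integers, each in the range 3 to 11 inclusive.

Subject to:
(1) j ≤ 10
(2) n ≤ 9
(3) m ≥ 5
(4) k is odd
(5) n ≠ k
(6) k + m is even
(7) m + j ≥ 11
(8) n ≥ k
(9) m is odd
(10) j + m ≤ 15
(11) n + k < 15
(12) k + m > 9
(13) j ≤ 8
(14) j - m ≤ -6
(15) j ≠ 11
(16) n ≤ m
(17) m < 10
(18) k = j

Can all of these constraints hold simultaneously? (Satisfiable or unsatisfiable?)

Take m = 9, n = 9, k = 3, j = 3. Then constraint 7: m + j = 12; constraint 10: j + m = 12, and every other listed constraint is also met.

Satisfiable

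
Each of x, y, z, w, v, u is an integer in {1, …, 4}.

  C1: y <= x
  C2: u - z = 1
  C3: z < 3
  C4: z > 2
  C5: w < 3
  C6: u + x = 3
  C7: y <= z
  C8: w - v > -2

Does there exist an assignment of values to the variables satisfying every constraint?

Unsatisfiable

From constraint 4: z ≥ 3. From constraint 3: z ≤ 2. But 2 < 3, so no value of z works.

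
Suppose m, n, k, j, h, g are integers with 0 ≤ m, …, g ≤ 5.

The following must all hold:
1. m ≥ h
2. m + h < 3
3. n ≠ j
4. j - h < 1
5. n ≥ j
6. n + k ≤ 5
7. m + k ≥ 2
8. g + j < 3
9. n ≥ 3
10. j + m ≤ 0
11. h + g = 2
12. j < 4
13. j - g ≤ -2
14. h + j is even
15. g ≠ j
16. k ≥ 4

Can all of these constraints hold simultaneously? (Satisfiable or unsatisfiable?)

Unsatisfiable

From constraint 9: n ≥ 3. From constraint 16: k ≥ 4. Hence n + k ≥ 7. But constraint 6 requires n + k ≤ 5, and 5 < 7. Contradiction.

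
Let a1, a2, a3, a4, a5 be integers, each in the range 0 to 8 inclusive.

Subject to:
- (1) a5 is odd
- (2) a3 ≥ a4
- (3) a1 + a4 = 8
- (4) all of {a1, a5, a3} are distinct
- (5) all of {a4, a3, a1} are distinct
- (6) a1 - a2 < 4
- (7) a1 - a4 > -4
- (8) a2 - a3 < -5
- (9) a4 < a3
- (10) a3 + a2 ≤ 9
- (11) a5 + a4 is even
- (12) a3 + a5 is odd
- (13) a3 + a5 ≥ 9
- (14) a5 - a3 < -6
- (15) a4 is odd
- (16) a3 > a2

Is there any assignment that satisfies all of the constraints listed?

Satisfiable

Try a1 = 3, a2 = 1, a3 = 8, a4 = 5, a5 = 1.
Check constraint 3: a1 + a4 = 8; constraint 6: a1 - a2 = 2. The remaining constraints are straightforward to verify.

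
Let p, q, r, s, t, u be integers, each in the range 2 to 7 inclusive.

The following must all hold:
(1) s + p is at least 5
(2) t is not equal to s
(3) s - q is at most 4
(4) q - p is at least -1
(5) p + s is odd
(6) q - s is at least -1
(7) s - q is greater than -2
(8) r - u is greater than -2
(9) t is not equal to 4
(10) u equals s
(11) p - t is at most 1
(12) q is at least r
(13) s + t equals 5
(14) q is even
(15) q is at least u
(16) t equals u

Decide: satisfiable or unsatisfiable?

From constraints 10 and 16, t = u = s, so t = s. But constraint 2 says t ≠ s. Contradiction.

Unsatisfiable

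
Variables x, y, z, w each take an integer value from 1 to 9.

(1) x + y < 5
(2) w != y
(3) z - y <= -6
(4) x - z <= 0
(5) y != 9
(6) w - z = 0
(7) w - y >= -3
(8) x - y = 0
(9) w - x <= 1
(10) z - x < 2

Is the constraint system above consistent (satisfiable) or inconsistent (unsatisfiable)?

Constraints 3, 4, 7, and 9 give w − y ≥ -3, y − z ≥ 6, z − x ≥ 0, x − w ≥ -1.
Adding all 4 inequalities: the left sides telescope to 0, and the right sides sum to (-3) + 6 + 0 + (-1) = 2. So 0 ≥ 2, which is false.

Unsatisfiable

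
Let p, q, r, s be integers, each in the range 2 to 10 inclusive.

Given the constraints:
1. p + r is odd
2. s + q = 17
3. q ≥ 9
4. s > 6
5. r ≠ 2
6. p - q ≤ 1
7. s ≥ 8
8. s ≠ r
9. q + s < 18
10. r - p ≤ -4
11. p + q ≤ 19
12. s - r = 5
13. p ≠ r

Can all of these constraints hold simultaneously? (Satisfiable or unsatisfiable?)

Satisfiable

Setting (p, q, r, s) = (10, 9, 3, 8) satisfies everything: constraint 2: s + q = 17; constraint 6: p - q = 1; constraint 9: q + s = 17, and the others follow.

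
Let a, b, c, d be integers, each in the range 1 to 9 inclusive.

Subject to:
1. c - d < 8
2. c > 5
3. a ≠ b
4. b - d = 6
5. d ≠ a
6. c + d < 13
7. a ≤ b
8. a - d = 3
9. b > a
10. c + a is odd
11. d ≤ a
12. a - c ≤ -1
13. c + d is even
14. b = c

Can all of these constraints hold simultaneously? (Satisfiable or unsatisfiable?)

The assignment a = 6, b = 9, c = 9, d = 3 works:
  constraint 1 holds since c - d = 6.
  constraint 4 holds since b - d = 6.
  constraint 6 holds since c + d = 12.
The rest check out directly.

Satisfiable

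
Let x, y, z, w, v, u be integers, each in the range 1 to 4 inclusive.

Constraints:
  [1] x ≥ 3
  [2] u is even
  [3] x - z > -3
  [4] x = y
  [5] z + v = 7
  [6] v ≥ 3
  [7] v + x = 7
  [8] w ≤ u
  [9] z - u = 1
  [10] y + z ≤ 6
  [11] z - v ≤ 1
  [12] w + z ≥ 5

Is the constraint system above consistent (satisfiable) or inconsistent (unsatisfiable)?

Satisfiable

Take x = 3, y = 3, z = 3, w = 2, v = 4, u = 2. Then constraint 3: x - z = 0; constraint 5: z + v = 7; constraint 7: v + x = 7, and every other listed constraint is also met.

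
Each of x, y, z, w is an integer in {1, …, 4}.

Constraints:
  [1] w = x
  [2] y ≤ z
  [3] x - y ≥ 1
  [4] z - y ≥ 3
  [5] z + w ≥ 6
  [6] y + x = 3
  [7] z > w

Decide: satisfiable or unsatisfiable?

Satisfiable

Setting (x, y, z, w) = (2, 1, 4, 2) satisfies everything: constraint 3: x - y = 1; constraint 4: z - y = 3; constraint 5: z + w = 6, and the others follow.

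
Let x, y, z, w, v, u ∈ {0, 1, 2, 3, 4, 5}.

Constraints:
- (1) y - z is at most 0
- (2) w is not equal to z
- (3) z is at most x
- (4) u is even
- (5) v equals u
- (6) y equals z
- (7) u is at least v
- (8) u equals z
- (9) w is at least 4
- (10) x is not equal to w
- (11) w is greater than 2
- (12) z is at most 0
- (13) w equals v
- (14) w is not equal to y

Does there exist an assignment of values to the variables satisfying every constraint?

Unsatisfiable

From constraints 5, 8, and 13, w = v = u = z, so w = z. But constraint 2 says w ≠ z. Contradiction.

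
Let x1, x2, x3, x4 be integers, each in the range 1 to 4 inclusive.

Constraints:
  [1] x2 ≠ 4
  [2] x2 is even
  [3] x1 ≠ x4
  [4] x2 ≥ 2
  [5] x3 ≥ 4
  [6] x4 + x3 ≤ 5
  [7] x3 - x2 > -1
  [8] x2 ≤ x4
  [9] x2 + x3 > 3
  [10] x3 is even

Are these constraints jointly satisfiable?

Unsatisfiable

From constraints 4 and 8: x4 ≥ x2 ≥ 2. From constraint 5: x3 ≥ 4. Hence x4 + x3 ≥ 6. But constraint 6 requires x4 + x3 ≤ 5, and 5 < 6. Contradiction.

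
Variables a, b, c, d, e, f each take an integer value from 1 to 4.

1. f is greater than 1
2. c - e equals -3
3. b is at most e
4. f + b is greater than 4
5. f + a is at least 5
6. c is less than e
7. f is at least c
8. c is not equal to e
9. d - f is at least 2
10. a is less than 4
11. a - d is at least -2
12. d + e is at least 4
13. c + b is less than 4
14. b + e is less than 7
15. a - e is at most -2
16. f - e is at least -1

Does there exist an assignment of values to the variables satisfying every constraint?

Constraints 9, 11, 15, and 16 give e − a ≥ 2, a − d ≥ -2, d − f ≥ 2, f − e ≥ -1.
Adding all 4 inequalities: the left sides telescope to 0, and the right sides sum to 2 + (-2) + 2 + (-1) = 1. So 0 ≥ 1, which is false.

Unsatisfiable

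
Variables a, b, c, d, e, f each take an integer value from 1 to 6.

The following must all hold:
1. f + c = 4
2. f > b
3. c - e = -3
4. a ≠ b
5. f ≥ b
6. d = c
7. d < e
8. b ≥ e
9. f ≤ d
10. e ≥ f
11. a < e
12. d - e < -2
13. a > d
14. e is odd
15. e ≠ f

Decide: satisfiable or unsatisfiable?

Constraints 2, 8, 9, 11, and 13 give a < e, e ≤ b, b < f, f ≤ d, d < a. Chaining: a < e ≤ b < f ≤ d < a, which forces a < a — impossible.

Unsatisfiable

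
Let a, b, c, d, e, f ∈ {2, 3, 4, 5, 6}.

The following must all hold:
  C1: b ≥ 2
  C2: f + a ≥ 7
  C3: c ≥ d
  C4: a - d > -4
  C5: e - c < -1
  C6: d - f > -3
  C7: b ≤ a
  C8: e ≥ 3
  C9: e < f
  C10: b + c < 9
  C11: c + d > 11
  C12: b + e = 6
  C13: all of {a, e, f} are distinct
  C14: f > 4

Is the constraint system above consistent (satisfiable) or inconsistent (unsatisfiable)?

Take a = 3, b = 2, c = 6, d = 6, e = 4, f = 6. Then constraint 2: f + a = 9; constraint 4: a - d = -3, and every other listed constraint is also met.

Satisfiable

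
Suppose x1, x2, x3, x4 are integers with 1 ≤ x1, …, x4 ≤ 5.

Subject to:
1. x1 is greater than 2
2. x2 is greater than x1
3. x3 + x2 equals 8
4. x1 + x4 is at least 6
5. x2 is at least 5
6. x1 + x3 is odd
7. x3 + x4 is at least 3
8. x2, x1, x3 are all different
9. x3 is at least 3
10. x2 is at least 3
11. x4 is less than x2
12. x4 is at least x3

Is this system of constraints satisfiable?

One satisfying assignment is x1 = 4, x2 = 5, x3 = 3, x4 = 3.
For the less obvious constraints — constraint 3: x3 + x2 = 8; constraint 4: x1 + x4 = 7; constraint 7: x3 + x4 = 6 — and the others hold by inspection.

Satisfiable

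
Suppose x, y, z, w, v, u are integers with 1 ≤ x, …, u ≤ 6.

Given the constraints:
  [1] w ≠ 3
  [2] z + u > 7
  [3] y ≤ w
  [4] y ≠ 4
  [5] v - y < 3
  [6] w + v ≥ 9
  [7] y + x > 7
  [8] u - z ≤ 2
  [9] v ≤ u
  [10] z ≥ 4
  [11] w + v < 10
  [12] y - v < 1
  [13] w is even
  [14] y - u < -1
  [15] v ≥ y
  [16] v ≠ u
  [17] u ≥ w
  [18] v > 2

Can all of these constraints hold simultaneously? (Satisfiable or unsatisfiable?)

Try x = 6, y = 3, z = 4, w = 6, v = 3, u = 6.
Check constraint 2: z + u = 10; constraint 5: v - y = 0. The remaining constraints are straightforward to verify.

Satisfiable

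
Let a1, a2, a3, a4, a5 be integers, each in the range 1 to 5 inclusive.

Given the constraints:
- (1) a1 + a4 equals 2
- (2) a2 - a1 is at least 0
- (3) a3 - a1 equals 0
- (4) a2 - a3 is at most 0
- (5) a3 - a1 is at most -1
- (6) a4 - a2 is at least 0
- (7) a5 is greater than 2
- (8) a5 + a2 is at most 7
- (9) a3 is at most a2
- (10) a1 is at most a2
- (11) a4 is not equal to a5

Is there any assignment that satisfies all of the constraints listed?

Unsatisfiable

Constraints 2, 4, and 5 give a1 − a3 ≥ 1, a3 − a2 ≥ 0, a2 − a1 ≥ 0.
Adding all 3 inequalities: the left sides telescope to 0, and the right sides sum to 1 + 0 + 0 = 1. So 0 ≥ 1, which is false.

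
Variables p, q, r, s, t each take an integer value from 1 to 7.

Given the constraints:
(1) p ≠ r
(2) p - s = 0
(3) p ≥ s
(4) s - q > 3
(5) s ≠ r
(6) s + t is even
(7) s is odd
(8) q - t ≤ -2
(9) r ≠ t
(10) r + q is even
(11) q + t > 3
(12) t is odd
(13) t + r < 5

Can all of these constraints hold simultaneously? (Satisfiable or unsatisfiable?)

Setting (p, q, r, s, t) = (7, 1, 1, 7, 3) satisfies everything: constraint 2: p - s = 0; constraint 4: s - q = 6; constraint 8: q - t = -2, and the others follow.

Satisfiable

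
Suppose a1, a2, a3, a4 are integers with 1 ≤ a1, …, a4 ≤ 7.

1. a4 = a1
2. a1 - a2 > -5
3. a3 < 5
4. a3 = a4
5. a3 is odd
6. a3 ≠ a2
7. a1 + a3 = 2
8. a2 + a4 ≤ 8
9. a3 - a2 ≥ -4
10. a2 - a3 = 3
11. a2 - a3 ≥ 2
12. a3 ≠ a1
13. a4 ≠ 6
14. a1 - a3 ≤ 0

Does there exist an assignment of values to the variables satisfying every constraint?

Unsatisfiable

From constraints 1 and 4, a3 = a4 = a1, so a3 = a1. But constraint 12 says a3 ≠ a1. Contradiction.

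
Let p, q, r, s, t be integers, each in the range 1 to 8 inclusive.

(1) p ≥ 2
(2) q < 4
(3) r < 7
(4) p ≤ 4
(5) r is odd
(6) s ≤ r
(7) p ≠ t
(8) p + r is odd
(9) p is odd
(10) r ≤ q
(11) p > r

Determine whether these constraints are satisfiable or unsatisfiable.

Unsatisfiable

Constraint 9 makes p odd and constraint 5 makes r odd, so p + r must be even. Constraint 8 says p + r is odd — contradiction.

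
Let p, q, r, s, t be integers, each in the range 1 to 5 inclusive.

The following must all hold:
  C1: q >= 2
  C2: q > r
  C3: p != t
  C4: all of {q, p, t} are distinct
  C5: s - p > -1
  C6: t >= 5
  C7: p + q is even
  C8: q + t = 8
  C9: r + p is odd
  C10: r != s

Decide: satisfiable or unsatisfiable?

Satisfiable

One satisfying assignment is p = 1, q = 3, r = 2, s = 3, t = 5.
For the less obvious constraints — constraint 4: values 3, 1, 5 are distinct; constraint 5: s - p = 2; constraint 8: q + t = 8 — and the others hold by inspection.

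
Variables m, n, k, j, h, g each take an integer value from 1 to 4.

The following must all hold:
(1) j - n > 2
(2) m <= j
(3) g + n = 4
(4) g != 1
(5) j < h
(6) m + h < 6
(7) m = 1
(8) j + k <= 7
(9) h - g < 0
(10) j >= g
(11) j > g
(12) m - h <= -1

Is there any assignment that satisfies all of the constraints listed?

Constraints 5, 9, and 11 give g < j, j < h, h < g. Chaining: g < j < h < g, which forces g < g — impossible.

Unsatisfiable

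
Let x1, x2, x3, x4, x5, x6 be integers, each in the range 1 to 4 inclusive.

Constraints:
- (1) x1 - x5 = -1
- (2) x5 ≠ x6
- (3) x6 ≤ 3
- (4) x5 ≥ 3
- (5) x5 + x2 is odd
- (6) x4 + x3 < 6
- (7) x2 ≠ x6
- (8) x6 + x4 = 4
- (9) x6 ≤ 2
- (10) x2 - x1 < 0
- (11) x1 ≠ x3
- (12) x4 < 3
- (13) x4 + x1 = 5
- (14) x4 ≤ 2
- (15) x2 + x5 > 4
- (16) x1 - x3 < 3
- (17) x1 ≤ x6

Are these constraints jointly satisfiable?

Unsatisfiable

From constraint 14: x4 ≤ 2. From constraints 9 and 17: x1 ≤ x6 ≤ 2. Hence x4 + x1 ≤ 4. But constraint 13 requires x4 + x1 = 5, and 5 > 4. Contradiction.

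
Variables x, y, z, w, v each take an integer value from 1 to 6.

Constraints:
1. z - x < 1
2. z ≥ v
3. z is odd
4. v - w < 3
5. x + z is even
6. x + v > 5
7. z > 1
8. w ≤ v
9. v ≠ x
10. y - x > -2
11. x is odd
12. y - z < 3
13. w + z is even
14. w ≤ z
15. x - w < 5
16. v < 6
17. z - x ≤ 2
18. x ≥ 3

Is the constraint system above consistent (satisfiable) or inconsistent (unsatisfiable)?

Satisfiable

Try x = 5, y = 6, z = 5, w = 1, v = 2.
Check constraint 1: z - x = 0; constraint 4: v - w = 1; constraint 6: x + v = 7. The remaining constraints are straightforward to verify.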